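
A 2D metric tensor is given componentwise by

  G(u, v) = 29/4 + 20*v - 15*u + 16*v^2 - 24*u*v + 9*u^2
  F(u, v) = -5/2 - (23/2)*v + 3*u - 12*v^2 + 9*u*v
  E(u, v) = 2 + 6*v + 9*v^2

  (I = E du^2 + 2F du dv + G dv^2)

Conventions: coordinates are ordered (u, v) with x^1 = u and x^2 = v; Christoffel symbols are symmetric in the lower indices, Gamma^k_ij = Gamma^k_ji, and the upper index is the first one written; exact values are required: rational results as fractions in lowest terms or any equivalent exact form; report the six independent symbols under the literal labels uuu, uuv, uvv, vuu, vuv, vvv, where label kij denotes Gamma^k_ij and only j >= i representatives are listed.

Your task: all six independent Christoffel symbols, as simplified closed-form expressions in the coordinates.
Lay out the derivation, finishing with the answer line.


E = 2 + 6*v + 9*v^2; F = -5/2 - (23/2)*v + 3*u - 12*v^2 + 9*u*v; G = 29/4 + 20*v - 15*u + 16*v^2 - 24*u*v + 9*u^2
Gamma^k_ij = (1/2) g^{kl} (d_i g_jl + d_j g_il - d_l g_ij), with g^inv = (1/(EG-F^2)) [[G, -F], [-F, E]]
first partials: E_u = 0, E_v = 6 + 18*v, F_u = 3 + 9*v, F_v = -23/2 - 24*v + 9*u, G_u = -15 - 24*v + 18*u, G_v = 20 + 32*v - 24*u
D = EG - F^2 = 33/4 + 26*v - 15*u + 25*v^2 - 24*u*v + 9*u^2
expanded: Gamma^u_uu = (G E_u - 2F F_u + F E_v)/(2D), Gamma^u_uv = (G E_v - F G_u)/(2D), Gamma^u_vv = (2G F_v - G G_u - F G_v)/(2D), Gamma^v_uu = (2E F_u - E E_v - F E_u)/(2D), Gamma^v_uv = (E G_u - F E_v)/(2D), Gamma^v_vv = (E G_v - 2F F_v + F G_u)/(2D); substitute and cancel common factors

Answer: Gamma_uuu = 0, Gamma_uuv = (36*v + 12)/(36*u^2 - 96*u*v - 60*u + 100*v^2 + 104*v + 33), Gamma_uvv = (-48*v - 16)/(36*u^2 - 96*u*v - 60*u + 100*v^2 + 104*v + 33), Gamma_vuu = 0, Gamma_vuv = (36*u - 48*v - 30)/(36*u^2 - 96*u*v - 60*u + 100*v^2 + 104*v + 33), Gamma_vvv = (-48*u + 64*v + 40)/(36*u^2 - 96*u*v - 60*u + 100*v^2 + 104*v + 33)


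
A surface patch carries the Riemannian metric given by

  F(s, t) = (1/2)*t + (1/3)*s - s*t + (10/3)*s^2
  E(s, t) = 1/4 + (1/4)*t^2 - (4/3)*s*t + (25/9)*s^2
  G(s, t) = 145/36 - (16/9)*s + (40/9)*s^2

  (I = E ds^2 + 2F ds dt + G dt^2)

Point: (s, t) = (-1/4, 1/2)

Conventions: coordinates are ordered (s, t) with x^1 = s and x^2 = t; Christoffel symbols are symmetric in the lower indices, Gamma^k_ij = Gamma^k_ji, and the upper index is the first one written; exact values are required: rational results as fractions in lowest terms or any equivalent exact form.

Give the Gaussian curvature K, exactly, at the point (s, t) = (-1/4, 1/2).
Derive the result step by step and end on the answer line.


E = 47/72, F = 1/2, G = 19/4, EG - F^2 = 821/288 at the point
E_s = -37/18, E_t = 7/12, F_s = -11/6, F_t = 3/4, G_s = -4, G_t = 0
E_tt = 1/2, F_st = -1, G_ss = 80/9
The intrinsic route: Brioschi's K = (det M1 - det M2)/(EG - F^2)^2.
M1 = [[-E_tt/2 + F_st - G_ss/2, E_s/2, F_s - E_t/2], [F_t - G_s/2, E, F], [G_t/2, F, G]] = [[-205/36, -37/36, -17/8], [11/4, 47/72, 1/2], [0, 1/2, 19/4]]; det M1 = -59405/10368
M2 = [[0, E_t/2, G_s/2], [E_t/2, E, F], [G_s/2, F, G]] = [[0, 7/24, -2], [7/24, 47/72, 1/2], [-2, 1/2, 19/4]]; det M2 = -8291/2304
det M1 - det M2 = -44191/20736; K = -44191/20736 / (821/288)^2 = -176764/674041

Answer: K = -176764/674041


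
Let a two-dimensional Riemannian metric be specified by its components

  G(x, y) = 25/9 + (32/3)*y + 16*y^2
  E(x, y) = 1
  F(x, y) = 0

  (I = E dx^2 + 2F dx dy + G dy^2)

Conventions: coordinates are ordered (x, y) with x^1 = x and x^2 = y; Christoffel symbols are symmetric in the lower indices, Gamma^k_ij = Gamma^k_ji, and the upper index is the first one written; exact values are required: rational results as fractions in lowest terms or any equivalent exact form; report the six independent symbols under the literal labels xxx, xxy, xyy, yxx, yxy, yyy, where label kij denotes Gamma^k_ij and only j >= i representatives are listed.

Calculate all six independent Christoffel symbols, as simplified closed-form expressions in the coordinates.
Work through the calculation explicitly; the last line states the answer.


E = 1; F = 0; G = 25/9 + (32/3)*y + 16*y^2
Gamma^k_ij = (1/2) g^{kl} (d_i g_jl + d_j g_il - d_l g_ij), with g^inv = (1/(EG-F^2)) [[G, -F], [-F, E]]
first partials: E_x = 0, E_y = 0, F_x = 0, F_y = 0, G_x = 0, G_y = 32/3 + 32*y
D = EG - F^2 = 25/9 + (32/3)*y + 16*y^2
expanded: Gamma^x_xx = (G E_x - 2F F_x + F E_y)/(2D), Gamma^x_xy = (G E_y - F G_x)/(2D), Gamma^x_yy = (2G F_y - G G_x - F G_y)/(2D), Gamma^y_xx = (2E F_x - E E_y - F E_x)/(2D), Gamma^y_xy = (E G_x - F E_y)/(2D), Gamma^y_yy = (E G_y - 2F F_y + F G_x)/(2D); substitute and cancel common factors

Answer: Gamma_xxx = 0, Gamma_xxy = 0, Gamma_xyy = 0, Gamma_yxx = 0, Gamma_yxy = 0, Gamma_yyy = (144*y + 48)/(144*y^2 + 96*y + 25)


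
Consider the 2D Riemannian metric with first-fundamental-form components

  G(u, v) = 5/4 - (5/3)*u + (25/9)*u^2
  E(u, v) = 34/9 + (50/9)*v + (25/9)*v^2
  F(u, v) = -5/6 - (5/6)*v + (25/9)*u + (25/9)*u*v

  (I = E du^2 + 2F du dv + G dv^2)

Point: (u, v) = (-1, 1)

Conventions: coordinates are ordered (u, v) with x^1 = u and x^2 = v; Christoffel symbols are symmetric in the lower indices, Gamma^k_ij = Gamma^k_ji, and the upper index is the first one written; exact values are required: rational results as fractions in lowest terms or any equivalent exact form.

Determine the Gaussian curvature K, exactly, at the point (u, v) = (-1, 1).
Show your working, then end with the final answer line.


E = 109/9, F = -65/9, G = 205/36, EG - F^2 = 605/36 at the point
E_u = 0, E_v = 100/9, F_u = 50/9, F_v = -65/18, G_u = -65/9, G_v = 0
E_vv = 50/9, F_uv = 25/9, G_uu = 50/9
K follows from Brioschi's formula, (det M1 - det M2)/(EG - F^2)^2.
M1 = [[-E_vv/2 + F_uv - G_uu/2, E_u/2, F_u - E_v/2], [F_v - G_u/2, E, F], [G_v/2, F, G]] = [[-25/9, 0, 0], [0, 109/9, -65/9], [0, -65/9, 205/36]]; det M1 = -15125/324
M2 = [[0, E_v/2, G_u/2], [E_v/2, E, F], [G_u/2, F, G]] = [[0, 50/9, -65/18], [50/9, 109/9, -65/9], [-65/18, -65/9, 205/36]]; det M2 = -14225/324
det M1 - det M2 = -25/9; K = -25/9 / (605/36)^2 = -144/14641

Answer: K = -144/14641


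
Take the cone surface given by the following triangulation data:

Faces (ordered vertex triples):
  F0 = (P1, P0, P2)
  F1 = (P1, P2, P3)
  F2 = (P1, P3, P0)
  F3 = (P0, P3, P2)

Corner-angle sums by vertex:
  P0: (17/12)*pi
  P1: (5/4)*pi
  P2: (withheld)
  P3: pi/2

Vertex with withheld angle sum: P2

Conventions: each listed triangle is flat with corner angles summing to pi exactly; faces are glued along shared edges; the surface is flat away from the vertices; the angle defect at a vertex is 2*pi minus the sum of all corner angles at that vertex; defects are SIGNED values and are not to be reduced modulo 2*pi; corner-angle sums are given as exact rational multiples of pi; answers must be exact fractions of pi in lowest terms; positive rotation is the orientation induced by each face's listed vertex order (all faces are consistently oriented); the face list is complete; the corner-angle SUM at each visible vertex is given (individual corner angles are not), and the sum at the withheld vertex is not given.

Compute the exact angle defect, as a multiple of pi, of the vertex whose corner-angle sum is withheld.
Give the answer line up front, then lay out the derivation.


Answer: defect(P2) = (7/6)*pi

V = 4, E = 6, F = 4; chi = V - E + F = 2
Gauss-Bonnet: total defect = 2*pi*chi = 4*pi; visible defects sum to (17/6)*pi


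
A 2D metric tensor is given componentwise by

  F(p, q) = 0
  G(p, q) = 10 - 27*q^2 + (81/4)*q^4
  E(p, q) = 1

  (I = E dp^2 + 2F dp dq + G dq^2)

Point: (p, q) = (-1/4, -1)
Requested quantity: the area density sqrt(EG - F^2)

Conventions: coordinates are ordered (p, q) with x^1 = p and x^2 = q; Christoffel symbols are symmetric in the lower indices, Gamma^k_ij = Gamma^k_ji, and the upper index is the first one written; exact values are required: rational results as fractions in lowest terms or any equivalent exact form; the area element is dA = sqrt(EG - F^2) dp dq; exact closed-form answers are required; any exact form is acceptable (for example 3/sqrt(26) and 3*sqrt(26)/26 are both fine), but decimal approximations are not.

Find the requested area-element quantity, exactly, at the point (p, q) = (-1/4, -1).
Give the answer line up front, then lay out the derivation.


Answer: sqrt(EG - F^2) = sqrt(13)/2

E = 1, F = 0, G = 13/4; EG - F^2 = 13/4


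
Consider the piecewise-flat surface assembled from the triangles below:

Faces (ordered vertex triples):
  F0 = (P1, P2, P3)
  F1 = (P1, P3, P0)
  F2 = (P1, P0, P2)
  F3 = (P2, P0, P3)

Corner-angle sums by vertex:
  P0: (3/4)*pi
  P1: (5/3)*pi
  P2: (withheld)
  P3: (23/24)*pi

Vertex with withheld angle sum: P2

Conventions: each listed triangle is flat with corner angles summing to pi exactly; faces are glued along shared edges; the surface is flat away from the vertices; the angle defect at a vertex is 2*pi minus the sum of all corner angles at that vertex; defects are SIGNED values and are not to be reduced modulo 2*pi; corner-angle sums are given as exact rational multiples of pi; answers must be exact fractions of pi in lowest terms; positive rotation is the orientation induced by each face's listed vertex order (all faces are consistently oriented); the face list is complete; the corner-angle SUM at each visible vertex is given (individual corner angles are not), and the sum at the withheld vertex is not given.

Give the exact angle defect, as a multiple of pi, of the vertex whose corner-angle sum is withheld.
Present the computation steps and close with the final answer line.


V = 4, E = 6, F = 4; chi = V - E + F = 2
Gauss-Bonnet: total defect = 2*pi*chi = 4*pi; visible defects sum to (21/8)*pi

Answer: defect(P2) = (11/8)*pi


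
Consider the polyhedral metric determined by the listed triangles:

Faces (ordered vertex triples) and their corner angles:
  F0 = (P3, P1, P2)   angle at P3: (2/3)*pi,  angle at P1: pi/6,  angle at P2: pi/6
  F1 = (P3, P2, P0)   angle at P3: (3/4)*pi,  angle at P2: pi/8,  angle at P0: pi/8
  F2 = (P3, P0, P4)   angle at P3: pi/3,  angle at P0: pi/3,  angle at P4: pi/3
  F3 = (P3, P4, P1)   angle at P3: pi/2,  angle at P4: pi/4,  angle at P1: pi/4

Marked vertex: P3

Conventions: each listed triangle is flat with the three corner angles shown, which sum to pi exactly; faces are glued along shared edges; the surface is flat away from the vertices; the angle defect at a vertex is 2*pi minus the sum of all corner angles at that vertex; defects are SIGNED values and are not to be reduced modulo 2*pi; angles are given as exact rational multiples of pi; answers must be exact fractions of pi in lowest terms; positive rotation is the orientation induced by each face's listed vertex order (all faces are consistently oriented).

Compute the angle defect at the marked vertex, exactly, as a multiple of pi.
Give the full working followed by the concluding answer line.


Sum of corner angles at P3: (9/4)*pi
defect = 2*pi - (9/4)*pi

Answer: defect(P3) = -pi/4


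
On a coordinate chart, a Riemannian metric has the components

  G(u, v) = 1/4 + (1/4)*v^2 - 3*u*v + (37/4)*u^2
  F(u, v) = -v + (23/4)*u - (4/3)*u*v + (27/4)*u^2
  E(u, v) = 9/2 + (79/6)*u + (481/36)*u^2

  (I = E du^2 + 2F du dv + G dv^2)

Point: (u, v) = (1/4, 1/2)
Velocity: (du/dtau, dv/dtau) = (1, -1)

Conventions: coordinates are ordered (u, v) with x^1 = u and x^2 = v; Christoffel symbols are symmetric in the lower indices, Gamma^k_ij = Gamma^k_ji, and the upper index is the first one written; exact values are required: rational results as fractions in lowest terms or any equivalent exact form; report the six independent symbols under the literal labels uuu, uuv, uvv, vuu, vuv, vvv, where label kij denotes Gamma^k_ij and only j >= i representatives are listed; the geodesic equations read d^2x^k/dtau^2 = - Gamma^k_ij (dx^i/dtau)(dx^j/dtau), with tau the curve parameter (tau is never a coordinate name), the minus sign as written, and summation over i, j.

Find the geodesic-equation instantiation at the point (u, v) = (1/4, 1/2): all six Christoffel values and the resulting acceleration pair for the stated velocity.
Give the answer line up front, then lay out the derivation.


Answer: Gamma_uuu = -45817/27884, Gamma_uuv = -17175/27884, Gamma_uvv = -11013/27884, Gamma_vuu = 563391/27884, Gamma_vuv = 124225/27884, Gamma_vvv = 11955/27884; accelerations (d^2u/dtau^2, d^2v/dtau^2) = (5620/6971, -81724/6971)

E = 4969/576, F = 229/192, G = 33/64 at the point
E_u = 1429/72, E_v = 0, F_u = 203/24, F_v = -4/3, G_u = 25/8, G_v = -1/2
EG - F^2 = 6971/2304;  g^inv = (2304/6971) * [[33/64, -229/192], [-229/192, 4969/576]]
first-kind symbols [ij,l] = (1/2)(d_i g_jl + d_j g_il - d_l g_ij): [uu,u] = E_u/2 = 1429/144, [uu,v] = F_u - E_v/2 = 203/24, [uv,u] = E_v/2 = 0, [uv,v] = G_u/2 = 25/16, [vv,u] = F_v - G_u/2 = -139/48, [vv,v] = G_v/2 = -1/4
Gamma^u_ij = (G*[ij,u] - F*[ij,v])/(EG - F^2), Gamma^v_ij = (E*[ij,v] - F*[ij,u])/(EG - F^2)
Gamma_uuu = -45817/27884, Gamma_uuv = -17175/27884, Gamma_uvv = -11013/27884, Gamma_vuu = 563391/27884, Gamma_vuv = 124225/27884, Gamma_vvv = 11955/27884
d^2u/dtau^2 = -(Gamma_uuu*(1)^2 + 2*Gamma_uuv*(1)*(-1) + Gamma_uvv*(-1)^2) = 5620/6971
d^2v/dtau^2 = -(Gamma_vuu*(1)^2 + 2*Gamma_vuv*(1)*(-1) + Gamma_vvv*(-1)^2) = -81724/6971


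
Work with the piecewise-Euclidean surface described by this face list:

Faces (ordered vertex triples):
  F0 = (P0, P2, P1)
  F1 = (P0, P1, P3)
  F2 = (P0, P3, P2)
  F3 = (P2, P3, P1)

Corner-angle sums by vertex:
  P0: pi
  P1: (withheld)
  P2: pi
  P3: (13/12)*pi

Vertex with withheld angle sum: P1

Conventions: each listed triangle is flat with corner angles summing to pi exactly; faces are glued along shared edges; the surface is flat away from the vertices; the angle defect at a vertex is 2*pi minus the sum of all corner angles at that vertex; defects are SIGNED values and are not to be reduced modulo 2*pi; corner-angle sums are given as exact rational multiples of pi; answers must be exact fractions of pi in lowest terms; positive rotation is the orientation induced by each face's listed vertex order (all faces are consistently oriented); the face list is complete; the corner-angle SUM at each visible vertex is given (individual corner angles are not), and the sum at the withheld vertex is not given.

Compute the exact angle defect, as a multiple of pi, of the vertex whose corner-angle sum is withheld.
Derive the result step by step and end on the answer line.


V = 4, E = 6, F = 4; chi = V - E + F = 2
Gauss-Bonnet: total defect = 2*pi*chi = 4*pi; visible defects sum to (35/12)*pi

Answer: defect(P1) = (13/12)*pi


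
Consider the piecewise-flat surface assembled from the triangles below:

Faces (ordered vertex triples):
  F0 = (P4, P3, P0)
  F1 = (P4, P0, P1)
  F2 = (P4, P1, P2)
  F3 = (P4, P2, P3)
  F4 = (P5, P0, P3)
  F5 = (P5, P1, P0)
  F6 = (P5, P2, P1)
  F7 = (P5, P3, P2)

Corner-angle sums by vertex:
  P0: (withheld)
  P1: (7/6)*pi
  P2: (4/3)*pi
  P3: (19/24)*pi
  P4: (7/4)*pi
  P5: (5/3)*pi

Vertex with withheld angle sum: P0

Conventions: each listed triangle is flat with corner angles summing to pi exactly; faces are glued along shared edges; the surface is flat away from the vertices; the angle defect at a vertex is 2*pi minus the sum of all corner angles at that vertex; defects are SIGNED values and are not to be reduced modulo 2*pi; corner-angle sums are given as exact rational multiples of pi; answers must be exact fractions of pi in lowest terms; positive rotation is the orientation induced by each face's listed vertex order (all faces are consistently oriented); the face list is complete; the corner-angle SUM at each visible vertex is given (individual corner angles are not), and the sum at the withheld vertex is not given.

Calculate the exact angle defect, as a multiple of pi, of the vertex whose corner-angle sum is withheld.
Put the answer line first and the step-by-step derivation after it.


Answer: defect(P0) = (17/24)*pi

V = 6, E = 12, F = 8; chi = V - E + F = 2
Gauss-Bonnet: total defect = 2*pi*chi = 4*pi; visible defects sum to (79/24)*pi


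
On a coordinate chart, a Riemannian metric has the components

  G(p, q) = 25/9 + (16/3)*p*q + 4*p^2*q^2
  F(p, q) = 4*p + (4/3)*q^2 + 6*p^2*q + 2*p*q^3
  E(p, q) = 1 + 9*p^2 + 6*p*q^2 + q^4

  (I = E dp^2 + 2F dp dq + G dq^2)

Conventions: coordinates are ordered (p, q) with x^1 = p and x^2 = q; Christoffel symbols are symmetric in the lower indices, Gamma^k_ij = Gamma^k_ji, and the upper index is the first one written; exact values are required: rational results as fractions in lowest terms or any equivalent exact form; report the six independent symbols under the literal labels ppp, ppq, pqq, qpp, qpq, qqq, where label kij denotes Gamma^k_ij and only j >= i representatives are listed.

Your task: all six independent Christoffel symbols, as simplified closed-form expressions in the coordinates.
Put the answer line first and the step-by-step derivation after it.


Answer: Gamma_ppp = (81*p + 27*q^2)/(36*p^2*q^2 + 81*p^2 + 54*p*q^2 + 48*p*q + 9*q^4 + 25), Gamma_ppq = (54*p*q + 18*q^3)/(36*p^2*q^2 + 81*p^2 + 54*p*q^2 + 48*p*q + 9*q^4 + 25), Gamma_pqq = (54*p^2 + 18*p*q^2)/(36*p^2*q^2 + 81*p^2 + 54*p*q^2 + 48*p*q + 9*q^4 + 25), Gamma_qpp = (54*p*q + 36)/(36*p^2*q^2 + 81*p^2 + 54*p*q^2 + 48*p*q + 9*q^4 + 25), Gamma_qpq = (36*p*q^2 + 24*q)/(36*p^2*q^2 + 81*p^2 + 54*p*q^2 + 48*p*q + 9*q^4 + 25), Gamma_qqq = (36*p^2*q + 24*p)/(36*p^2*q^2 + 81*p^2 + 54*p*q^2 + 48*p*q + 9*q^4 + 25)

E = 1 + 9*p^2 + 6*p*q^2 + q^4; F = 4*p + (4/3)*q^2 + 6*p^2*q + 2*p*q^3; G = 25/9 + (16/3)*p*q + 4*p^2*q^2
Gamma^k_ij = (1/2) g^{kl} (d_i g_jl + d_j g_il - d_l g_ij), with g^inv = (1/(EG-F^2)) [[G, -F], [-F, E]]
first partials: E_p = 18*p + 6*q^2, E_q = 12*p*q + 4*q^3, F_p = 4 + 12*p*q + 2*q^3, F_q = (8/3)*q + 6*p^2 + 6*p*q^2, G_p = (16/3)*q + 8*p*q^2, G_q = (16/3)*p + 8*p^2*q
D = EG - F^2 = 25/9 + (16/3)*p*q + 9*p^2 + 6*p*q^2 + q^4 + 4*p^2*q^2
expanded: Gamma^p_pp = (G E_p - 2F F_p + F E_q)/(2D), Gamma^p_pq = (G E_q - F G_p)/(2D), Gamma^p_qq = (2G F_q - G G_p - F G_q)/(2D), Gamma^q_pp = (2E F_p - E E_q - F E_p)/(2D), Gamma^q_pq = (E G_p - F E_q)/(2D), Gamma^q_qq = (E G_q - 2F F_q + F G_p)/(2D); substitute and cancel common factors


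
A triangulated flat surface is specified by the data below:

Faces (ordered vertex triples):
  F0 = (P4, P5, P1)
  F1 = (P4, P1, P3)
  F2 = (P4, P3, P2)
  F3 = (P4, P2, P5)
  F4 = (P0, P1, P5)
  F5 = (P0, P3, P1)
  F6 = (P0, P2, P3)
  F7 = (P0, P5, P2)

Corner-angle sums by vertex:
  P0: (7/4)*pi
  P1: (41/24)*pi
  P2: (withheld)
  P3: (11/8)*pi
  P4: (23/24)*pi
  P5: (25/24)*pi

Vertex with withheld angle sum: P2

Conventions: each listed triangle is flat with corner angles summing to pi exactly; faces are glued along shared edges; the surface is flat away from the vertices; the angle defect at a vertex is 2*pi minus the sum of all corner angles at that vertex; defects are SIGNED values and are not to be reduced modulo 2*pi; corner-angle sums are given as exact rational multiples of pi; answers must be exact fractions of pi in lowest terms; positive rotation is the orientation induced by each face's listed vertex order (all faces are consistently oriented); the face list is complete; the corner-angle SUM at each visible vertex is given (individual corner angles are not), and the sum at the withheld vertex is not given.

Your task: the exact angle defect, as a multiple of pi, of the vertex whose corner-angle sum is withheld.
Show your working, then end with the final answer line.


V = 6, E = 12, F = 8; chi = V - E + F = 2
Gauss-Bonnet: total defect = 2*pi*chi = 4*pi; visible defects sum to (19/6)*pi

Answer: defect(P2) = (5/6)*pi


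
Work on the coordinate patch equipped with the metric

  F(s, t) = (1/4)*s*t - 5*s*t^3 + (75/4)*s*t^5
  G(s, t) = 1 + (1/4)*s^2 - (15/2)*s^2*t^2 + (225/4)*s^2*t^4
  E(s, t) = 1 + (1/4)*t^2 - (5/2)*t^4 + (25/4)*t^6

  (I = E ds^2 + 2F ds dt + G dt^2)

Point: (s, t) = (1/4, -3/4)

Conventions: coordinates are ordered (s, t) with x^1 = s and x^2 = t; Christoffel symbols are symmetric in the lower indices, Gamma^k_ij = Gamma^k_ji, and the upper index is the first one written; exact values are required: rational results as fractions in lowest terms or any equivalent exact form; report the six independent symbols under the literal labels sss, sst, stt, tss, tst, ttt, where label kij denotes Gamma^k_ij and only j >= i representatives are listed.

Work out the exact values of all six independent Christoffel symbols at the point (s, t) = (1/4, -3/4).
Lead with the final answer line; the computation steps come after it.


Answer: Gamma_sss = 0, Gamma_sst = -1218/1121, Gamma_stt = 15660/19057, Gamma_tss = 0, Gamma_tst = 1666/1121, Gamma_ttt = -1260/1121

E = 23953/16384, F = -10353/16384, G = 30545/16384 at the point
E_s = 0, E_t = -10353/2048, F_s = -10353/4096, F_t = 21991/4096, G_s = 14161/2048, G_t = -5355/1024
EG - F^2 = 19057/8192;  g^inv = (8192/19057) * [[30545/16384, 10353/16384], [10353/16384, 23953/16384]]
first-kind symbols [ij,l] = (1/2)(d_i g_jl + d_j g_il - d_l g_ij): [ss,s] = E_s/2 = 0, [ss,t] = F_s - E_t/2 = 0, [st,s] = E_t/2 = -10353/4096, [st,t] = G_s/2 = 14161/4096, [tt,s] = F_t - G_s/2 = 3915/2048, [tt,t] = G_t/2 = -5355/2048
Gamma^s_ij = (G*[ij,s] - F*[ij,t])/(EG - F^2), Gamma^t_ij = (E*[ij,t] - F*[ij,s])/(EG - F^2)


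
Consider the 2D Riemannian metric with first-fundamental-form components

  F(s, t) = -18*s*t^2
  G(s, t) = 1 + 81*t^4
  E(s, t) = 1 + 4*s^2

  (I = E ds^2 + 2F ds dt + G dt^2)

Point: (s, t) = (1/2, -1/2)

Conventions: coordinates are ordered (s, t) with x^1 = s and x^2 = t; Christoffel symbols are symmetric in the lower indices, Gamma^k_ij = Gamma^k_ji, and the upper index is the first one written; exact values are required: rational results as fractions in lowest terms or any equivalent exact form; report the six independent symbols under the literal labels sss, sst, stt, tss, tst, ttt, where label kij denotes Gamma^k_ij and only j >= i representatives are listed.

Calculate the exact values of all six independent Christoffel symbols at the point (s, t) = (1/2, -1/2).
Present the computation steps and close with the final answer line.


E = 2, F = -9/4, G = 97/16 at the point
E_s = 4, E_t = 0, F_s = -9/2, F_t = 9, G_s = 0, G_t = -81/2
EG - F^2 = 113/16;  g^inv = (16/113) * [[97/16, 9/4], [9/4, 2]]
first-kind symbols [ij,l] = (1/2)(d_i g_jl + d_j g_il - d_l g_ij): [ss,s] = E_s/2 = 2, [ss,t] = F_s - E_t/2 = -9/2, [st,s] = E_t/2 = 0, [st,t] = G_s/2 = 0, [tt,s] = F_t - G_s/2 = 9, [tt,t] = G_t/2 = -81/4
Gamma^s_ij = (G*[ij,s] - F*[ij,t])/(EG - F^2), Gamma^t_ij = (E*[ij,t] - F*[ij,s])/(EG - F^2)

Answer: Gamma_sss = 32/113, Gamma_sst = 0, Gamma_stt = 144/113, Gamma_tss = -72/113, Gamma_tst = 0, Gamma_ttt = -324/113


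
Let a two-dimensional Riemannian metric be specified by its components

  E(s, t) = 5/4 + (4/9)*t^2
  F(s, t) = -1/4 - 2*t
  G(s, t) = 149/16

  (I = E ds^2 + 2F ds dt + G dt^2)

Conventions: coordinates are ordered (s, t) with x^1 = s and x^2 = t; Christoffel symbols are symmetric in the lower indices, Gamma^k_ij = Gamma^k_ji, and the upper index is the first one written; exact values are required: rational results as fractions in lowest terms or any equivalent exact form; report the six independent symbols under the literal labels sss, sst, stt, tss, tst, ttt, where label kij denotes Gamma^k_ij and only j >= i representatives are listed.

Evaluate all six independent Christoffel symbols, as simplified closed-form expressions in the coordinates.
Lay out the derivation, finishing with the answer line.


E = 5/4 + (4/9)*t^2; F = -1/4 - 2*t; G = 149/16
Gamma^k_ij = (1/2) g^{kl} (d_i g_jl + d_j g_il - d_l g_ij), with g^inv = (1/(EG-F^2)) [[G, -F], [-F, E]]
first partials: E_s = 0, E_t = (8/9)*t, F_s = 0, F_t = -2, G_s = 0, G_t = 0
D = EG - F^2 = 741/64 - t + (5/36)*t^2
expanded: Gamma^s_ss = (G E_s - 2F F_s + F E_t)/(2D), Gamma^s_st = (G E_t - F G_s)/(2D), Gamma^s_tt = (2G F_t - G G_s - F G_t)/(2D), Gamma^t_ss = (2E F_s - E E_t - F E_s)/(2D), Gamma^t_st = (E G_s - F E_t)/(2D), Gamma^t_tt = (E G_t - 2F F_t + F G_s)/(2D); substitute and cancel common factors

Answer: Gamma_sss = (-512*t^2 - 64*t)/(80*t^2 - 576*t + 6669), Gamma_sst = 2384*t/(80*t^2 - 576*t + 6669), Gamma_stt = -10728/(80*t^2 - 576*t + 6669), Gamma_tss = (-1024*t^3 - 2880*t)/(720*t^2 - 5184*t + 60021), Gamma_tst = (512*t^2 + 64*t)/(80*t^2 - 576*t + 6669), Gamma_ttt = (-2304*t - 288)/(80*t^2 - 576*t + 6669)


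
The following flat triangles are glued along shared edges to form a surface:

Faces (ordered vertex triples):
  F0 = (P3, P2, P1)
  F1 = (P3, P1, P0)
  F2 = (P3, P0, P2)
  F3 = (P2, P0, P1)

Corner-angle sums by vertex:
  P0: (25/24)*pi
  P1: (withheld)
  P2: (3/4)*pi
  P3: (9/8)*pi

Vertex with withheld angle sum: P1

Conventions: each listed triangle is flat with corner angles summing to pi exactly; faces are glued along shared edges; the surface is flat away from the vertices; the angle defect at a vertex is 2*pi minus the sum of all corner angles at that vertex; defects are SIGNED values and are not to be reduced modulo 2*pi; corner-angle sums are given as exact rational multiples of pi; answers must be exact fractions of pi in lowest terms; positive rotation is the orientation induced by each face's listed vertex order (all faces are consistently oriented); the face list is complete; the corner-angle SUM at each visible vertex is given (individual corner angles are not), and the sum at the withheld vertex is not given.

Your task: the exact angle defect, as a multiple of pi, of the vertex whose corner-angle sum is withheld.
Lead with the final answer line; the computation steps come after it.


Answer: defect(P1) = (11/12)*pi

V = 4, E = 6, F = 4; chi = V - E + F = 2
Gauss-Bonnet: total defect = 2*pi*chi = 4*pi; visible defects sum to (37/12)*pi


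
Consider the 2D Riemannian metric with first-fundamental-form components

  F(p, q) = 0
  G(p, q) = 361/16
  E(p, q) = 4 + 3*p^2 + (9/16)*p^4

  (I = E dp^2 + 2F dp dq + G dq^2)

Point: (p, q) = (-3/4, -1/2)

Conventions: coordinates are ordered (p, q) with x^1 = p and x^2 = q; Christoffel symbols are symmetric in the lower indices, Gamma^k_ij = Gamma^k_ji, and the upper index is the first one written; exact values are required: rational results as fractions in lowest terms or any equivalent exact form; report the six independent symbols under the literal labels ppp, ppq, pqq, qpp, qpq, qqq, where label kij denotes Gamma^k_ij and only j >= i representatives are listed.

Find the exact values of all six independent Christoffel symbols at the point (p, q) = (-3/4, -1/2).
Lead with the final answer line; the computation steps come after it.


Answer: Gamma_ppp = -72/155, Gamma_ppq = 0, Gamma_pqq = 0, Gamma_qpp = 0, Gamma_qpq = 0, Gamma_qqq = 0

E = 24025/4096, F = 0, G = 361/16 at the point
E_p = -1395/256, E_q = 0, F_p = 0, F_q = 0, G_p = 0, G_q = 0
EG - F^2 = 8673025/65536;  g^inv = (65536/8673025) * [[361/16, 0], [0, 24025/4096]]
first-kind symbols [ij,l] = (1/2)(d_i g_jl + d_j g_il - d_l g_ij): [pp,p] = E_p/2 = -1395/512, [pp,q] = F_p - E_q/2 = 0, [pq,p] = E_q/2 = 0, [pq,q] = G_p/2 = 0, [qq,p] = F_q - G_p/2 = 0, [qq,q] = G_q/2 = 0
Gamma^p_ij = (G*[ij,p] - F*[ij,q])/(EG - F^2), Gamma^q_ij = (E*[ij,q] - F*[ij,p])/(EG - F^2)


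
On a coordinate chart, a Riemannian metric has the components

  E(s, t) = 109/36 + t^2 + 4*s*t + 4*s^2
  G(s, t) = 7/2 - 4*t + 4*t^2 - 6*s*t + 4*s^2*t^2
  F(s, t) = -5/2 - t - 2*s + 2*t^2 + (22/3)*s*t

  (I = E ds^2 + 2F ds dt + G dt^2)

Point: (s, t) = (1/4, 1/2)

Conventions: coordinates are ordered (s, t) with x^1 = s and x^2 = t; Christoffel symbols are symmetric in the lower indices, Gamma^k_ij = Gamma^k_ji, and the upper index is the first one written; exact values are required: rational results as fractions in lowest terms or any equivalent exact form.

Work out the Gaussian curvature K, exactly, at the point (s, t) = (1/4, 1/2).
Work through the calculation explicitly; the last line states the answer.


E = 145/36, F = -25/12, G = 29/16, EG - F^2 = 1705/576 at the point
E_s = 4, E_t = 2, F_s = 5/3, F_t = 17/6, G_s = -5/2, G_t = -5/4
E_tt = 2, F_st = 22/3, G_ss = 2
The intrinsic route: Brioschi's K = (det M1 - det M2)/(EG - F^2)^2.
M1 = [[-E_tt/2 + F_st - G_ss/2, E_s/2, F_s - E_t/2], [F_t - G_s/2, E, F], [G_t/2, F, G]] = [[16/3, 2, 2/3], [49/12, 145/36, -25/12], [-5/8, -25/12, 29/16]]; det M1 = -349/864
M2 = [[0, E_t/2, G_s/2], [E_t/2, E, F], [G_s/2, F, G]] = [[0, 1, -5/4], [1, 145/36, -25/12], [-5/4, -25/12, 29/16]]; det M2 = -1669/576
det M1 - det M2 = 4309/1728; K = 4309/1728 / (1705/576)^2 = 26688/93775

Answer: K = 26688/93775


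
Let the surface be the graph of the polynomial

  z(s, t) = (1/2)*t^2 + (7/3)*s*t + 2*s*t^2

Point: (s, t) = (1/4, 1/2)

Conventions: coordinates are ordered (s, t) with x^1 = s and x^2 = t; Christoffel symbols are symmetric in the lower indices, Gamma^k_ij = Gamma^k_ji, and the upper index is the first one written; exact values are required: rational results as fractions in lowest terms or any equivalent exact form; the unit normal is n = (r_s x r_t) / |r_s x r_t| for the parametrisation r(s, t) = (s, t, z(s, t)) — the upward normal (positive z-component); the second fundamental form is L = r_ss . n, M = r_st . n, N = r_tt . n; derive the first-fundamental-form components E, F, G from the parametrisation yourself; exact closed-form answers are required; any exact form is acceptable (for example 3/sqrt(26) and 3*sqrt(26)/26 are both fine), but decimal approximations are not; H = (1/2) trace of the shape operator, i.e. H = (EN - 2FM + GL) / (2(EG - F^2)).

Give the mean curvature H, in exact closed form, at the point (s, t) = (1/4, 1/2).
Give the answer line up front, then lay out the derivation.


Answer: H = -13232*sqrt(905)/819025

z_s = 5/3, z_t = 19/12, z_ss = 0, z_st = 13/3, z_tt = 2
E = 34/9, F = 95/36, G = 505/144; answer radicand W^2 = 905/144
unnormalised second-form numerators: l = 0, m = 13/3, n = 2; L = l/sqrt(905/144), and similarly M = m/sqrt(W^2), N = n/sqrt(W^2)
H = (E*n - 2*F*m + G*l) / (2*(EG - F^2)*sqrt(W^2)); E*n - 2*F*m + G*l = -827/54, EG - F^2 = 905/144, so H = (-3308/2715)/sqrt(905/144)


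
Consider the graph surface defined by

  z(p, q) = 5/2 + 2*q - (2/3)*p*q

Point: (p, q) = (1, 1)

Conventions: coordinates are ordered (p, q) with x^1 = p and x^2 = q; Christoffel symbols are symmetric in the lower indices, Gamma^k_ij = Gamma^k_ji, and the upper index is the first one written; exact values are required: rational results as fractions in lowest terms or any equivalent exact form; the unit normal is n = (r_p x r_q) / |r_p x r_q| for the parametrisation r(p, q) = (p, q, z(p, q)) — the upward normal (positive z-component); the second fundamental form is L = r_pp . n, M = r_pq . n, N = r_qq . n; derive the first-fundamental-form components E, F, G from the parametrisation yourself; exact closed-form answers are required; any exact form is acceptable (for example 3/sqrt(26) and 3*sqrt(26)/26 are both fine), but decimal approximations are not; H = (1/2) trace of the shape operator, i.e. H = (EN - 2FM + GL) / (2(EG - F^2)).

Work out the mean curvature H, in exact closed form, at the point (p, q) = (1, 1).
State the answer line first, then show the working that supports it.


Answer: H = -16*sqrt(29)/841

z_p = -2/3, z_q = 4/3, z_pp = 0, z_pq = -2/3, z_qq = 0
E = 13/9, F = -8/9, G = 25/9; answer radicand W^2 = 29/9
unnormalised second-form numerators: l = 0, m = -2/3, n = 0; L = l/sqrt(29/9), and similarly M = m/sqrt(W^2), N = n/sqrt(W^2)
H = (E*n - 2*F*m + G*l) / (2*(EG - F^2)*sqrt(W^2)); E*n - 2*F*m + G*l = -32/27, EG - F^2 = 29/9, so H = (-16/87)/sqrt(29/9)


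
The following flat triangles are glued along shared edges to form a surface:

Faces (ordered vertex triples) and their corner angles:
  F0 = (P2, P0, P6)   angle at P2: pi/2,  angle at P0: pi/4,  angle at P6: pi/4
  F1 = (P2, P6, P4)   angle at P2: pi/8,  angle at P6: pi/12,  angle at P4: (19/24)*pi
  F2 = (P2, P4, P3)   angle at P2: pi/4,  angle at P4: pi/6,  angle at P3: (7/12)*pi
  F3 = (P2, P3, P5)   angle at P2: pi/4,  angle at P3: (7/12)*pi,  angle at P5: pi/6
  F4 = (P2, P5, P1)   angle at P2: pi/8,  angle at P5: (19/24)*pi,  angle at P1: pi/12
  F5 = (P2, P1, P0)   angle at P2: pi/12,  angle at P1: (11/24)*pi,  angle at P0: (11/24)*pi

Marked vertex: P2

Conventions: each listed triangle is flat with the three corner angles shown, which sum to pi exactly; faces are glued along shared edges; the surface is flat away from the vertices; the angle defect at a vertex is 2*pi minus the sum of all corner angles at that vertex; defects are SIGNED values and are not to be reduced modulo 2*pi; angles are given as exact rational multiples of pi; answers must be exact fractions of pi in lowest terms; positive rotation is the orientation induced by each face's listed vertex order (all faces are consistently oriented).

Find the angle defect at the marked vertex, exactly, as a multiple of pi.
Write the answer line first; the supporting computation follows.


Answer: defect(P2) = (2/3)*pi

Sum of corner angles at P2: (4/3)*pi
defect = 2*pi - (4/3)*pi


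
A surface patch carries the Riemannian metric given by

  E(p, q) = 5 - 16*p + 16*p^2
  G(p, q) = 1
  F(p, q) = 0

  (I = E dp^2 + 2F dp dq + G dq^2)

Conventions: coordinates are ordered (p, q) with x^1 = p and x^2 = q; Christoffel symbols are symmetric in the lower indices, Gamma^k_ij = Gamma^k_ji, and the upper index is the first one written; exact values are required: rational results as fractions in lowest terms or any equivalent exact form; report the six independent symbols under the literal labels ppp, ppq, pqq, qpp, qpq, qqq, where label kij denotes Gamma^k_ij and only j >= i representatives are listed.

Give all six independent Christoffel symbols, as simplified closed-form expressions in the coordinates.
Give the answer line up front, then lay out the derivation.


Answer: Gamma_ppp = (16*p - 8)/(16*p^2 - 16*p + 5), Gamma_ppq = 0, Gamma_pqq = 0, Gamma_qpp = 0, Gamma_qpq = 0, Gamma_qqq = 0

E = 5 - 16*p + 16*p^2; F = 0; G = 1
Gamma^k_ij = (1/2) g^{kl} (d_i g_jl + d_j g_il - d_l g_ij), with g^inv = (1/(EG-F^2)) [[G, -F], [-F, E]]
first partials: E_p = -16 + 32*p, E_q = 0, F_p = 0, F_q = 0, G_p = 0, G_q = 0
D = EG - F^2 = 5 - 16*p + 16*p^2
expanded: Gamma^p_pp = (G E_p - 2F F_p + F E_q)/(2D), Gamma^p_pq = (G E_q - F G_p)/(2D), Gamma^p_qq = (2G F_q - G G_p - F G_q)/(2D), Gamma^q_pp = (2E F_p - E E_q - F E_p)/(2D), Gamma^q_pq = (E G_p - F E_q)/(2D), Gamma^q_qq = (E G_q - 2F F_q + F G_p)/(2D); substitute and cancel common factors


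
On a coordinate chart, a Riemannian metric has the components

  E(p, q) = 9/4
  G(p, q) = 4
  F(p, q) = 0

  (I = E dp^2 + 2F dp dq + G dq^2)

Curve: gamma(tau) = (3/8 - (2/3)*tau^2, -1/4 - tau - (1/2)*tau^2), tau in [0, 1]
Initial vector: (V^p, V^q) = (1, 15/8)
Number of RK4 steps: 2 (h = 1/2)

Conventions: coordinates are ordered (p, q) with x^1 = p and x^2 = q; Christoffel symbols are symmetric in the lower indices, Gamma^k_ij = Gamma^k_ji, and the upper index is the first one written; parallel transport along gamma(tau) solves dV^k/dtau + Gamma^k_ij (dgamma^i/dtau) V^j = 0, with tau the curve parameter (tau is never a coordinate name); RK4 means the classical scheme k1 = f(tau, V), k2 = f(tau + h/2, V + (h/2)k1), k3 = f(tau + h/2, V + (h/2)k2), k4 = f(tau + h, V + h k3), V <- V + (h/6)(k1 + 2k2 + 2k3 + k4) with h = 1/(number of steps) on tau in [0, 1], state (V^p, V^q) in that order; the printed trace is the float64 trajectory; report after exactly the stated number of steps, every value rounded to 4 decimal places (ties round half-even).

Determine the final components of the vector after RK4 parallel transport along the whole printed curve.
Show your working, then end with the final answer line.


gamma'(tau) = (-(4/3)*tau, -1 - tau); f(tau, V)^k = -Gamma^k_ij(gamma(tau)) gamma'^i(tau) V^j; h = 1/2; intermediate values shown to 6 dp
curve data and Christoffel symbols at the stage parameters:
  tau = 0.000000: gamma = (0.375000, -0.250000), gamma' = (0.000000, -1.000000); Gamma_ppp = 0.000000, Gamma_ppq = 0.000000, Gamma_pqq = 0.000000, Gamma_qpp = 0.000000, Gamma_qpq = 0.000000, Gamma_qqq = 0.000000
  tau = 0.250000: gamma = (0.333333, -0.531250), gamma' = (-0.333333, -1.250000); Gamma_ppp = 0.000000, Gamma_ppq = 0.000000, Gamma_pqq = 0.000000, Gamma_qpp = 0.000000, Gamma_qpq = 0.000000, Gamma_qqq = 0.000000
  tau = 0.500000: gamma = (0.208333, -0.875000), gamma' = (-0.666667, -1.500000); Gamma_ppp = 0.000000, Gamma_ppq = 0.000000, Gamma_pqq = 0.000000, Gamma_qpp = 0.000000, Gamma_qpq = 0.000000, Gamma_qqq = 0.000000
  tau = 0.750000: gamma = (0.000000, -1.281250), gamma' = (-1.000000, -1.750000); Gamma_ppp = 0.000000, Gamma_ppq = 0.000000, Gamma_pqq = 0.000000, Gamma_qpp = 0.000000, Gamma_qpq = 0.000000, Gamma_qqq = 0.000000
  tau = 1.000000: gamma = (-0.291667, -1.750000), gamma' = (-1.333333, -2.000000); Gamma_ppp = 0.000000, Gamma_ppq = 0.000000, Gamma_pqq = 0.000000, Gamma_qpp = 0.000000, Gamma_qpq = 0.000000, Gamma_qqq = 0.000000
step 0: V^p = 1.0000, V^q = 1.8750
step 1: k1 = (0.000000, 0.000000), k2 = (0.000000, 0.000000), k3 = (0.000000, 0.000000), k4 = (0.000000, 0.000000); V <- V + (h/6)(k1 + 2k2 + 2k3 + k4): V^p = 1.0000, V^q = 1.8750
step 2: k1 = (0.000000, 0.000000), k2 = (0.000000, 0.000000), k3 = (0.000000, 0.000000), k4 = (0.000000, 0.000000); V <- V + (h/6)(k1 + 2k2 + 2k3 + k4): V^p = 1.0000, V^q = 1.8750

Answer: V^p = 1.0000, V^q = 1.8750


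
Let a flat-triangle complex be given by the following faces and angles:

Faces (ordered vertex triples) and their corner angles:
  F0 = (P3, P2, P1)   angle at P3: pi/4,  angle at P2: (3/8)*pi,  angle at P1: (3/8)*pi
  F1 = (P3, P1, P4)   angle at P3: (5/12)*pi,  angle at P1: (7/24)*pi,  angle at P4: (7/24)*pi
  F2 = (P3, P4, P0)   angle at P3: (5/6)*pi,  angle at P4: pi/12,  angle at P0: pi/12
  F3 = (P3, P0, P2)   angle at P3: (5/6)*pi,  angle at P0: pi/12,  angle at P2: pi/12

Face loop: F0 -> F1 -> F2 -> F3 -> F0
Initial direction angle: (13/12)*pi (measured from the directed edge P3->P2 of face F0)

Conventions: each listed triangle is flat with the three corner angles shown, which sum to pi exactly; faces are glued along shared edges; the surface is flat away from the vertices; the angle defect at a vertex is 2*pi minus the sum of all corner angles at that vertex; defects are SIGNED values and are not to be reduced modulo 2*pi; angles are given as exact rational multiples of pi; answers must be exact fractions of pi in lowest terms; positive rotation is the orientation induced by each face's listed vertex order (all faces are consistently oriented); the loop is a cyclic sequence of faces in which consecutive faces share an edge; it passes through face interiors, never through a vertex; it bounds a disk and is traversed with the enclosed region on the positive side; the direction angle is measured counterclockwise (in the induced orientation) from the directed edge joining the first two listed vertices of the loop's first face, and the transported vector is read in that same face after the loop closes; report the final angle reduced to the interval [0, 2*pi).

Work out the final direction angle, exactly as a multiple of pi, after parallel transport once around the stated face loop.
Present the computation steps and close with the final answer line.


enclosed vertex P3: corner angles sum to (7/3)*pi, defect = 2*pi - (7/3)*pi = -pi/3
the rotation equals the total enclosed defect, so the final angle is initial + defects (mod 2*pi)
final angle = (13/12)*pi - pi/3 = (3/4)*pi (mod 2*pi)

Answer: final direction angle = (3/4)*pi


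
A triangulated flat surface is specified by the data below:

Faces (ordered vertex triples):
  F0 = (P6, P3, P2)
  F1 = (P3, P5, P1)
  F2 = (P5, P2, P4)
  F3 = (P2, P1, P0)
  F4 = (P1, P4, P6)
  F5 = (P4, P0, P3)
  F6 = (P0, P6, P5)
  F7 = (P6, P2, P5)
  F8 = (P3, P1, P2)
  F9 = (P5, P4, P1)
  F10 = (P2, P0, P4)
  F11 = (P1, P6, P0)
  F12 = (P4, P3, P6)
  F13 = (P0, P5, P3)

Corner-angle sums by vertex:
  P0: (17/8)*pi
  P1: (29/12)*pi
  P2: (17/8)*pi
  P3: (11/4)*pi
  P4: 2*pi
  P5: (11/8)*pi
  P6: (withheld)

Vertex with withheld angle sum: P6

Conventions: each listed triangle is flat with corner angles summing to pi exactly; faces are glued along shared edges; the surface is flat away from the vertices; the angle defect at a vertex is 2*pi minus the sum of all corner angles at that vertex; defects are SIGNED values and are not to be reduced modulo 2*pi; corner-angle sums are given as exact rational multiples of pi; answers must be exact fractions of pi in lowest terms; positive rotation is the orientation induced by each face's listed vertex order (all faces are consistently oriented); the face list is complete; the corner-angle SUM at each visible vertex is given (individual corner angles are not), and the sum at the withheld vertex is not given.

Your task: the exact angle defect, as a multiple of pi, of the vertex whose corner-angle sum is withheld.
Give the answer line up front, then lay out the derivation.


Answer: defect(P6) = (19/24)*pi

V = 7, E = 21, F = 14; chi = V - E + F = 0
Gauss-Bonnet: total defect = 2*pi*chi = 0; visible defects sum to (-19/24)*pi
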